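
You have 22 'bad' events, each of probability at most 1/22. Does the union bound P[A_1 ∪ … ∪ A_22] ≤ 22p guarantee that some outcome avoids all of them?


Union bound: P[∪_{i=1}^{22} A_i] ≤ Σ_i P[A_i] ≤ 22·p = 22·(1/22) = 1.
Numerically: 1 ≈ 1.0000000.
Is 1 < 1? NO.
Since the bound 1 is ≥ 1, the union bound is uninformative here; it does NOT by itself certify existence.

22·p = 1 ≈ 1.0000000; existence NOT certified by the union bound.


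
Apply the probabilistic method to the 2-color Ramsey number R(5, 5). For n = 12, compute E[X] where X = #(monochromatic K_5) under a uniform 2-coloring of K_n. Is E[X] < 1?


E[X] = C(12, 5) · 2^{1 − 10} = 792 · 2^{−9} = 792/512.
As a reduced fraction: E[X] = 99/64 ≈ 1.5469.
Is E[X] < 1? NO.
Since E[X] ≥ 1, the first-moment bound is inconclusive at n = 12; it does NOT by itself certify R(5, 5) > 12.

E[X] = 99/64 ≈ 1.5469; E[X] ≥ 1; first-moment method inconclusive here.


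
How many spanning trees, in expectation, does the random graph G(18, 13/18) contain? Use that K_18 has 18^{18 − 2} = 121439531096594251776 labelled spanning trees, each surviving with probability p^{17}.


K_18 has 18^{18 − 2} = 121439531096594251776 labelled spanning trees.
For each such spanning tree H, let X_H = 1 if all 17 edges of H are present in G. Then P[X_H = 1] = p^{17} = (13/18)^{17} = 8650415919381337933/2185911559738696531968.
By linearity of expectation: E[X] = Σ_H E[X_H] = 121439531096594251776 · p^{17} = 121439531096594251776 · 8650415919381337933/2185911559738696531968 = 8650415919381337933/18.
Numerically: E[X] ≈ 4.8058e+17.

E[X] = 121439531096594251776 · (13/18)^{17} = 8650415919381337933/18 ≈ 4.8058e+17.


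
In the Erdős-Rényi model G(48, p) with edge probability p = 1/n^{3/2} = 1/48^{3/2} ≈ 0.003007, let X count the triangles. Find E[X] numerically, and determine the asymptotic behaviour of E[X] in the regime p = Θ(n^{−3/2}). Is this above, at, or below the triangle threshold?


Number of potential triangles: C(48, 3) = 17296.
Each occurs with probability p³ ≈ (0.003007)³ ≈ 2.719033e-08.
By linearity: E[X] = C(48, 3)·p³ ≈ 17296 · 2.719033e-08 ≈ 0.0005.
Since α = 3/2 > 1, p = c/n^{3/2} = o(1/n) is below the triangle threshold p ~ 1/n. Asymptotically E[X] ~ (c³/6)·n^{3(1−α)} = (1³/6)·n^{-1.5} → 0, so by Markov's inequality G has no triangles w.h.p.

E[X] ≈ 0.0005; in regime p = Θ(1/n^{3/2}) E[X] tends to 0 (below the triangle threshold p ~ 1/n).


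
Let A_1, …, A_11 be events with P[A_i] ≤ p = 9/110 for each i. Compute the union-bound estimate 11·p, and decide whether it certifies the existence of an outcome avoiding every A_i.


Union bound: P[∪_{i=1}^{11} A_i] ≤ Σ_i P[A_i] ≤ 11·p = 11·(9/110) = 9/10.
Numerically: 9/10 ≈ 0.90000.
Is 9/10 < 1? YES.
Since P[∪ A_i] ≤ 9/10 < 1, the complement has P[∩ A_i^c] ≥ 1 − 9/10 = 1/10 > 0, so some outcome avoids every A_i.

11·p = 9/10 ≈ 0.90000; existence CERTIFIED by the union bound.


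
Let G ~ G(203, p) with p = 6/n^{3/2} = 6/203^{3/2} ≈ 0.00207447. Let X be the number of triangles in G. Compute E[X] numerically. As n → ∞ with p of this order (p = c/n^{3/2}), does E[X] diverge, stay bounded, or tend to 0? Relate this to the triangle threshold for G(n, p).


Number of potential triangles: C(203, 3) = 1373701.
Each occurs with probability p³ ≈ (0.00207447)³ ≈ 8.92732983e-09.
By linearity: E[X] = C(203, 3)·p³ ≈ 1373701 · 8.92732983e-09 ≈ 0.012263.
Since α = 3/2 > 1, p = c/n^{3/2} = o(1/n) is below the triangle threshold p ~ 1/n. Asymptotically E[X] ~ (c³/6)·n^{3(1−α)} = (6³/6)·n^{-1.5} → 0, so by Markov's inequality G has no triangles w.h.p.

E[X] ≈ 0.012263; in regime p = Θ(1/n^{3/2}) E[X] tends to 0 (below the triangle threshold p ~ 1/n).


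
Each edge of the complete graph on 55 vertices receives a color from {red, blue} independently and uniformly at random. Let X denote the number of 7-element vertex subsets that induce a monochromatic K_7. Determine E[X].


Let X = Σ_S X_S over the C(55, 7) = 202927725 subsets S of size 7, where X_S = 1 if the K_7 on S is monochromatic.
For a fixed S, the K_7 on S has C(7, 2) = 21 edges. P[all 21 edges red] = (1/2)^21, and likewise for blue, so P[monochromatic] = 2·(1/2)^21 = 2^{1 − 21} = 1/1048576.
By linearity: E[X] = C(55, 7) · 2^{1 − 21} = 202927725 · 1/1048576 = 202927725/1048576.
Numerically: E[X] ≈ 193.527.

E[X] = C(55,7)·2^(1−C(7,2)) = 202927725/1048576 ≈ 193.527.


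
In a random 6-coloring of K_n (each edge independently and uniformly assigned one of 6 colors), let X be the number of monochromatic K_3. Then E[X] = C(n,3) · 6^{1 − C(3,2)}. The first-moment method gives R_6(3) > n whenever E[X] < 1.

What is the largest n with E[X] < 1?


We need C(n, 3) · 6^{1 − 3} < 1, i.e. C(n, 3) < 6^{3 − 1} = 36.
Check values of n near the boundary:
  n = 6: C(6, 3) = 20; 20 < 36? YES
  n = 7: C(7, 3) = 35; 35 < 36? YES
  n = 8: C(8, 3) = 56; 56 < 36? NO
  n = 9: C(9, 3) = 84; 84 < 36? NO
The largest n with C(n, 3) < 36 is n = 7 (where E[X] = 35/36 ≈ 0.972). Hence R_6(3) > 7, i.e. R_6(3) ≥ 8.

Largest n = 7; hence R_6(3) > 7.


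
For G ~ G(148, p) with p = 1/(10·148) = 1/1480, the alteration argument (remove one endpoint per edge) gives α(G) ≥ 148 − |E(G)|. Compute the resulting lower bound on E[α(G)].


E[|E(G)|] = C(148, 2)·p = 10878 · (1/1480) = 147/20.
E[α(G)] ≥ n − E[|E(G)|] = 148 − 147/20 = 2813/20.
Numerically: ≈ 140.65000.
(This is only a lower bound; the true E[α(G)] may be larger.)

E[α(G)] ≥ 2813/20 ≈ 140.65000.


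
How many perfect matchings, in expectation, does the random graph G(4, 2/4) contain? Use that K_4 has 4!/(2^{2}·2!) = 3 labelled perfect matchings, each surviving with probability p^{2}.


K_4 has 4!/(2^{2}·2!) = 3 labelled perfect matchings.
For each such perfect matching H, let X_H = 1 if all 2 edges of H are present in G. Then P[X_H = 1] = p^{2} = (1/2)^{2} = 1/4.
By linearity: E[X] = Σ_H E[X_H] = 3 · p^{2} = 3 · 1/4 = 3/4.
Numerically: E[X] ≈ 0.75.

E[X] = 3 · (1/2)^{2} = 3/4 ≈ 0.75.


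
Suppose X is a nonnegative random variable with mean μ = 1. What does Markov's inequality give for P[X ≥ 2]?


μ = E[X] = 1, a = 2.
Markov: P[X ≥ 2] ≤ μ/a = (1)/2 = 1/2.
Numerically: ≈ 0.500000.
(Since a = 2 > μ = 1.000000, the bound 1/2 is < 1 and informative.)

P[X ≥ 2] ≤ 1/2 ≈ 0.500000.


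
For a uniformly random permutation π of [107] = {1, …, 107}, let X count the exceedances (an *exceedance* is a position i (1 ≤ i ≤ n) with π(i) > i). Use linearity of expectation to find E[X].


Write X = Σ_{i=1}^{107} X_i, where X_i = 1_{π(i) > i}.
For each fixed i, π(i) is uniform over {1, …, 107} (marginal of a uniform permutation), so P[π(i) > i] = (n − i)/n. Summing: Σ_{i=1}^{107} (n − i)/n = (0 + 1 + … + 106)/107 = 107(107 − 1)/(2·107) = (107 − 1)/2.
Hence E[X] = Σ_{i=1}^{107} (107 − i)/107 = 53 ≈ 53.000000.

E[X] = 53 = 53.000000.


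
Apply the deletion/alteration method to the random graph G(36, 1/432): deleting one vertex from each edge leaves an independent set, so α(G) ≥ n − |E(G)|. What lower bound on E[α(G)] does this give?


E[|E(G)|] = C(36, 2)·p = 630 · (1/432) = 35/24.
E[α(G)] ≥ n − E[|E(G)|] = 36 − 35/24 = 829/24.
Numerically: ≈ 34.54167.
(This is only a lower bound; the true E[α(G)] may be larger.)

E[α(G)] ≥ 829/24 ≈ 34.54167.


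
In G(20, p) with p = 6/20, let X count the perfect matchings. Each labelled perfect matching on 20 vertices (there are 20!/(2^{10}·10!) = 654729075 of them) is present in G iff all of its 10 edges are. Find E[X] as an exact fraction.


K_20 has 20!/(2^{10}·10!) = 654729075 labelled perfect matchings.
For each such perfect matching H, let X_H = 1 if all 10 edges of H are present in G. Then P[X_H = 1] = p^{10} = (3/10)^{10} = 59049/10000000000.
Summing the indicators: E[X] = Σ_H E[X_H] = 654729075 · p^{10} = 654729075 · 59049/10000000000 = 1546443885987/400000000.
Numerically: E[X] ≈ 3866.1.

E[X] = 654729075 · (3/10)^{10} = 1546443885987/400000000 ≈ 3866.1.


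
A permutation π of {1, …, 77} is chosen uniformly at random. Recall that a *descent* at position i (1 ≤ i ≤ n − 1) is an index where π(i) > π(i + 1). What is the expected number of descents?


Write X = Σ X_I over i = 1, …, 76, with X_I the indicator of one descent.
There are 76 indicators.
For each fixed i, the pair (π(i), π(i+1)) is a uniformly random ordered pair of distinct values from {1, …, 77}; by symmetry P[π(i) > π(i+1)] = 1/2.
By linearity: E[X] = 76 · (1/2) = (77 − 1) · (1/2) = 38 ≈ 38.0000.

E[X] = 38 = 38.0000.


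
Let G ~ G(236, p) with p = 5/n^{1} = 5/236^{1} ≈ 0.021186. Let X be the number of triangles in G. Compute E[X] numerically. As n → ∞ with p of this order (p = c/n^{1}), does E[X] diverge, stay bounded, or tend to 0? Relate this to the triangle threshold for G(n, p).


Number of potential triangles: C(236, 3) = 2162940.
Each occurs with probability p³ ≈ (0.021186)³ ≈ 9.5098574e-06.
By linearity: E[X] = C(236, 3)·p³ ≈ 2162940 · 9.5098574e-06 ≈ 20.56925.
Here α = 1, so p = 5/n is exactly at the triangle threshold p ~ 1/n. Asymptotically E[X] → c³/6 = 5³/6 = 125/6 ≈ 20.83333, a bounded constant. In this regime the triangle count is asymptotically Poisson(c³/6).

E[X] ≈ 20.56925; in regime p = Θ(1/n^{1}) E[X] stays bounded (at the triangle threshold p ~ 1/n).


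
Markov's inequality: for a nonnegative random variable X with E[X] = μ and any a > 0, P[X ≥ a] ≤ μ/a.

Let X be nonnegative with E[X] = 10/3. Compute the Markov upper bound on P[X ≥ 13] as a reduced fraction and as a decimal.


μ = E[X] = 10/3, a = 13.
Markov: P[X ≥ 13] ≤ μ/a = (10/3)/13 = 10/39.
Numerically: ≈ 0.2564.
(Since a = 13 > μ = 3.3333, the bound 10/39 is < 1 and informative.)

P[X ≥ 13] ≤ 10/39 ≈ 0.2564.


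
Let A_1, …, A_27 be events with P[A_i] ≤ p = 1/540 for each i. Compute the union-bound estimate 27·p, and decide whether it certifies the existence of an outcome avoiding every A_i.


Union bound: P[∪_{i=1}^{27} A_i] ≤ Σ_i P[A_i] ≤ 27·p = 27·(1/540) = 1/20.
Numerically: 1/20 ≈ 0.05000.
Is 1/20 < 1? YES.
Since P[∪ A_i] ≤ 1/20 < 1, the complement has P[∩ A_i^c] ≥ 1 − 1/20 = 19/20 > 0, so some outcome avoids every A_i.

27·p = 1/20 ≈ 0.05000; existence CERTIFIED by the union bound.


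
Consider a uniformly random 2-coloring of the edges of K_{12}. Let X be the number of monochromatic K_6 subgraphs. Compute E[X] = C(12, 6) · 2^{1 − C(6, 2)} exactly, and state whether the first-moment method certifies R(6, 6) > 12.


E[X] = C(12, 6) · 2^{1 − 15} = 924 · 2^{−14} = 924/16384.
As a reduced fraction: E[X] = 231/4096 ≈ 0.0564.
Is E[X] < 1? YES.
Since E[X] < 1, there exists a 2-coloring of K_{12} with no monochromatic K_6; hence R(6, 6) > 12.

E[X] = 231/4096 ≈ 0.0564; E[X] < 1, so R(6, 6) > 12.


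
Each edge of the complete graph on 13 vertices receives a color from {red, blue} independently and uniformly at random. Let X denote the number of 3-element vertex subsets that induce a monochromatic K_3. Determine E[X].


Let X = Σ_S X_S over the C(13, 3) = 286 subsets S of size 3, where X_S = 1 if the K_3 on S is monochromatic.
For a fixed S, the K_3 on S has C(3, 2) = 3 edges. P[all 3 edges red] = (1/2)^3, and likewise for blue, so P[monochromatic] = 2·(1/2)^3 = 2^{1 − 3} = 1/4.
By linearity: E[X] = C(13, 3) · 2^{1 − 3} = 286 · 1/4 = 143/2.
Numerically: E[X] ≈ 71.500000.

E[X] = C(13,3)·2^(1−C(3,2)) = 143/2 ≈ 71.500000.


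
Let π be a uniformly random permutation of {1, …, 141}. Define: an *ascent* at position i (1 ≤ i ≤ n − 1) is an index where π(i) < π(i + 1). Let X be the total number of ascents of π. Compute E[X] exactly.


Write X = Σ X_I over i = 1, …, 140, with X_I the indicator of one ascent.
There are 140 indicators.
For each fixed i, the pair (π(i), π(i+1)) is a uniformly random ordered pair of distinct values from {1, …, 141}; by symmetry P[π(i) < π(i+1)] = 1/2.
By linearity: E[X] = 140 · (1/2) = (141 − 1) · (1/2) = 70 ≈ 70.000.

E[X] = 70 = 70.000.


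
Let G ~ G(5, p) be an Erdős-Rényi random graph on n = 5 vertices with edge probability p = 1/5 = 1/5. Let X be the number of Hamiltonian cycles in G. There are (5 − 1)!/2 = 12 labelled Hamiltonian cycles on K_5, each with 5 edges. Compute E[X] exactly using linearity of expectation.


K_5 has (5 − 1)!/2 = 12 labelled Hamiltonian cycles.
For each such Hamiltonian cycle H, let X_H = 1 if all 5 edges of H are present in G. Then P[X_H = 1] = p^{5} = (1/5)^{5} = 1/3125.
By linearity of expectation: E[X] = Σ_H E[X_H] = 12 · p^{5} = 12 · 1/3125 = 12/3125.
Numerically: E[X] ≈ 0.00384.

E[X] = 12 · (1/5)^{5} = 12/3125 ≈ 0.00384.


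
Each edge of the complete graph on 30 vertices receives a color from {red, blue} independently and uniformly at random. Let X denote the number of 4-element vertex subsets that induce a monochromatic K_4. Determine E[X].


Let X = Σ_S X_S over the C(30, 4) = 27405 subsets S of size 4, where X_S = 1 if the K_4 on S is monochromatic.
For a fixed S, the K_4 on S has C(4, 2) = 6 edges. P[all 6 edges red] = (1/2)^6, and likewise for blue, so P[monochromatic] = 2·(1/2)^6 = 2^{1 − 6} = 1/32.
By linearity of expectation: E[X] = C(30, 4) · 2^{1 − 6} = 27405 · 1/32 = 27405/32.
Numerically: E[X] ≈ 856.406250.

E[X] = C(30,4)·2^(1−C(4,2)) = 27405/32 ≈ 856.406250.


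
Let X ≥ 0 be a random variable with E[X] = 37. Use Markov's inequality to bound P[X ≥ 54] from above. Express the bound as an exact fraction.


μ = E[X] = 37, a = 54.
Markov: P[X ≥ 54] ≤ μ/a = (37)/54 = 37/54.
Numerically: ≈ 0.685.
(Since a = 54 > μ = 37.000, the bound 37/54 is < 1 and informative.)

P[X ≥ 54] ≤ 37/54 ≈ 0.685.


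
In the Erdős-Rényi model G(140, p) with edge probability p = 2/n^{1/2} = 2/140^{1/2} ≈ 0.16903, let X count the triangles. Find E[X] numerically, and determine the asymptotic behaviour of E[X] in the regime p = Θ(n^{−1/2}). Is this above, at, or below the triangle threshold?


Number of potential triangles: C(140, 3) = 447580.
Each occurs with probability p³ ≈ (0.16903)³ ≈ 4.8294529e-03.
By linearity: E[X] = C(140, 3)·p³ ≈ 447580 · 4.8294529e-03 ≈ 2161.56652.
Since α = 1/2 < 1, p = c/n^{1/2} ≫ 1/n is above the triangle threshold p ~ 1/n. Asymptotically E[X] ~ (c³/6)·n^{3(1−α)} = (2³/6)·n^{1.5} → ∞; triangles are abundant w.h.p.

E[X] ≈ 2161.56652; in regime p = Θ(1/n^{1/2}) E[X] diverges (above the triangle threshold p ~ 1/n).


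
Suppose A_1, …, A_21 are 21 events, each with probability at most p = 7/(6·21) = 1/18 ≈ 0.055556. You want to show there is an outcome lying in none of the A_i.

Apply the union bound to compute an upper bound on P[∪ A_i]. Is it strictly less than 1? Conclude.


Union bound: P[∪_{i=1}^{21} A_i] ≤ Σ_i P[A_i] ≤ 21·p = 21·(1/18) = 7/6.
Numerically: 7/6 ≈ 1.166667.
Is 7/6 < 1? NO.
Since the bound 7/6 is ≥ 1, the union bound is uninformative here; it does NOT by itself certify existence.

21·p = 7/6 ≈ 1.166667; existence NOT certified by the union bound.


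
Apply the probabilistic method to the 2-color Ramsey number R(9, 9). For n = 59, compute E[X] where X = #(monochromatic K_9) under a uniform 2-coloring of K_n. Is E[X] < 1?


E[X] = C(59, 9) · 2^{1 − 36} = 12565671261 · 2^{−35} = 12565671261/34359738368.
As a reduced fraction: E[X] = 12565671261/34359738368 ≈ 0.3657.
Is E[X] < 1? YES.
Since E[X] < 1, there exists a 2-coloring of K_{59} with no monochromatic K_9; hence R(9, 9) > 59.

E[X] = 12565671261/34359738368 ≈ 0.3657; E[X] < 1, so R(9, 9) > 59.


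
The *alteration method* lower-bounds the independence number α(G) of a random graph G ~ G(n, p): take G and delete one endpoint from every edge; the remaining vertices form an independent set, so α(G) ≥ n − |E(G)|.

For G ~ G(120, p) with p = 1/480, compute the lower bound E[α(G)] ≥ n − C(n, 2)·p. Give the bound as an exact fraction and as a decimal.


E[|E(G)|] = C(120, 2)·p = 7140 · (1/480) = 119/8.
E[α(G)] ≥ n − E[|E(G)|] = 120 − 119/8 = 841/8.
Numerically: ≈ 105.125000.
(This is only a lower bound; the true E[α(G)] may be larger.)

E[α(G)] ≥ 841/8 ≈ 105.125000.


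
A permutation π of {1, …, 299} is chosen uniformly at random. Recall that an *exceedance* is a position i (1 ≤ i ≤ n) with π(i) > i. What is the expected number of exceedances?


Write X = Σ_{i=1}^{299} X_i, where X_i = 1_{π(i) > i}.
For each fixed i, π(i) is uniform over {1, …, 299} (marginal of a uniform permutation), so P[π(i) > i] = (n − i)/n. Summing: Σ_{i=1}^{299} (n − i)/n = (0 + 1 + … + 298)/299 = 299(299 − 1)/(2·299) = (299 − 1)/2.
Hence E[X] = Σ_{i=1}^{299} (299 − i)/299 = 149 ≈ 149.000.

E[X] = 149 = 149.000.


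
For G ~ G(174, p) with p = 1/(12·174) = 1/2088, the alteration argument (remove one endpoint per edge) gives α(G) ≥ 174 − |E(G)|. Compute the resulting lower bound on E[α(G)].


E[|E(G)|] = C(174, 2)·p = 15051 · (1/2088) = 173/24.
E[α(G)] ≥ n − E[|E(G)|] = 174 − 173/24 = 4003/24.
Numerically: ≈ 166.7917.
(This is only a lower bound; the true E[α(G)] may be larger.)

E[α(G)] ≥ 4003/24 ≈ 166.7917.


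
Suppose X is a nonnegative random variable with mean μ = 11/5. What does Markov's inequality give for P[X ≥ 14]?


μ = E[X] = 11/5, a = 14.
Markov: P[X ≥ 14] ≤ μ/a = (11/5)/14 = 11/70.
Numerically: ≈ 0.1571.
(Since a = 14 > μ = 2.2000, the bound 11/70 is < 1 and informative.)

P[X ≥ 14] ≤ 11/70 ≈ 0.1571.


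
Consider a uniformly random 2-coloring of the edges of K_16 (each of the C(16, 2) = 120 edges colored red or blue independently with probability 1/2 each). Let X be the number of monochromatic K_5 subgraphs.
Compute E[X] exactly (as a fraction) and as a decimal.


Let X = Σ_S X_S over the C(16, 5) = 4368 subsets S of size 5, where X_S = 1 if the K_5 on S is monochromatic.
For a fixed S, the K_5 on S has C(5, 2) = 10 edges. P[all 10 edges red] = (1/2)^10, and likewise for blue, so P[monochromatic] = 2·(1/2)^10 = 2^{1 − 10} = 1/512.
Summing: E[X] = C(16, 5) · 2^{1 − 10} = 4368 · 1/512 = 273/32.
Numerically: E[X] ≈ 8.531250.

E[X] = C(16,5)·2^(1−C(5,2)) = 273/32 ≈ 8.531250.


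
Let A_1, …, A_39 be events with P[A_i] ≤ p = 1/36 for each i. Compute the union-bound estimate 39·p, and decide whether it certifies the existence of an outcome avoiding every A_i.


Union bound: P[∪_{i=1}^{39} A_i] ≤ Σ_i P[A_i] ≤ 39·p = 39·(1/36) = 13/12.
Numerically: 13/12 ≈ 1.0833333.
Is 13/12 < 1? NO.
Since the bound 13/12 is ≥ 1, the union bound is uninformative here; it does NOT by itself certify existence.

39·p = 13/12 ≈ 1.0833333; existence NOT certified by the union bound.


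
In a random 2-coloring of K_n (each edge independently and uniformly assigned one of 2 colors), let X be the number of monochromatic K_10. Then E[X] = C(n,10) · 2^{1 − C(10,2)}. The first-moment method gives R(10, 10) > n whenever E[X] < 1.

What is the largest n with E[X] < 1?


We need C(n, 10) · 2^{1 − 45} < 1, i.e. C(n, 10) < 2^{45 − 1} = 17592186044416.
Check values of n near the boundary:
  n = 95: C(95, 10) = 10104934117421; 10104934117421 < 17592186044416? YES
  n = 96: C(96, 10) = 11279926456656; 11279926456656 < 17592186044416? YES
  n = 97: C(97, 10) = 12576469727536; 12576469727536 < 17592186044416? YES
  n = 98: C(98, 10) = 14005614014756; 14005614014756 < 17592186044416? YES
  n = 99: C(99, 10) = 15579278510796; 15579278510796 < 17592186044416? YES
  n = 100: C(100, 10) = 17310309456440; 17310309456440 < 17592186044416? YES
  n = 101: C(101, 10) = 19212541264840; 19212541264840 < 17592186044416? NO
  n = 102: C(102, 10) = 21300860967540; 21300860967540 < 17592186044416? NO
  n = 103: C(103, 10) = 23591276125340; 23591276125340 < 17592186044416? NO
The largest n with C(n, 10) < 17592186044416 is n = 100 (where E[X] = 2163788682055/2199023255552 ≈ 0.9839772). Hence R(10, 10) > 100, i.e. R(10, 10) ≥ 101.

Largest n = 100; hence R(10, 10) > 100.


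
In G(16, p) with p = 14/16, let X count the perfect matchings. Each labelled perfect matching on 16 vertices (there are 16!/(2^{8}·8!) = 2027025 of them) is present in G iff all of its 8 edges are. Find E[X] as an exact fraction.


K_16 has 16!/(2^{8}·8!) = 2027025 labelled perfect matchings.
For each such perfect matching H, let X_H = 1 if all 8 edges of H are present in G. Then P[X_H = 1] = p^{8} = (7/8)^{8} = 5764801/16777216.
By linearity: E[X] = Σ_H E[X_H] = 2027025 · p^{8} = 2027025 · 5764801/16777216 = 11685395747025/16777216.
Numerically: E[X] ≈ 6.965e+05.

E[X] = 2027025 · (7/8)^{8} = 11685395747025/16777216 ≈ 6.965e+05.


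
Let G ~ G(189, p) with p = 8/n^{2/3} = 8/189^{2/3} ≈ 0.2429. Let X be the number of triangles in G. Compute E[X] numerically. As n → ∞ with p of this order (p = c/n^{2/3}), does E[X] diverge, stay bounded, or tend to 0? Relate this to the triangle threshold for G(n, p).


Number of potential triangles: C(189, 3) = 1107414.
Each occurs with probability p³ ≈ (0.2429)³ ≈ 1.433331e-02.
By linearity: E[X] = C(189, 3)·p³ ≈ 1107414 · 1.433331e-02 ≈ 15872.9030.
Since α = 2/3 < 1, p = c/n^{2/3} ≫ 1/n is above the triangle threshold p ~ 1/n. Asymptotically E[X] ~ (c³/6)·n^{3(1−α)} = (8³/6)·n^{1} → ∞; triangles are abundant w.h.p.

E[X] ≈ 15872.9030; in regime p = Θ(1/n^{2/3}) E[X] diverges (above the triangle threshold p ~ 1/n).


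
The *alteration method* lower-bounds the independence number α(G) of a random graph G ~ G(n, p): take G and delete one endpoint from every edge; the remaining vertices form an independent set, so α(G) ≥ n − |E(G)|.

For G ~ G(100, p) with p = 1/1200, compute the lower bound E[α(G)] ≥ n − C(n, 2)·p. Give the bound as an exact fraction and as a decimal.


E[|E(G)|] = C(100, 2)·p = 4950 · (1/1200) = 33/8.
E[α(G)] ≥ n − E[|E(G)|] = 100 − 33/8 = 767/8.
Numerically: ≈ 95.875.
(This is only a lower bound; the true E[α(G)] may be larger.)

E[α(G)] ≥ 767/8 ≈ 95.875.


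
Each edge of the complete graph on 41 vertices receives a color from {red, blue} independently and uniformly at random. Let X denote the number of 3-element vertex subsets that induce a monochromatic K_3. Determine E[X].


Let X = Σ_S X_S over the C(41, 3) = 10660 subsets S of size 3, where X_S = 1 if the K_3 on S is monochromatic.
For a fixed S, the K_3 on S has C(3, 2) = 3 edges. P[all 3 edges red] = (1/2)^3, and likewise for blue, so P[monochromatic] = 2·(1/2)^3 = 2^{1 − 3} = 1/4.
By linearity of expectation: E[X] = C(41, 3) · 2^{1 − 3} = 10660 · 1/4 = 2665.
Numerically: E[X] ≈ 2665.000000.

E[X] = C(41,3)·2^(1−C(3,2)) = 2665 ≈ 2665.000000.


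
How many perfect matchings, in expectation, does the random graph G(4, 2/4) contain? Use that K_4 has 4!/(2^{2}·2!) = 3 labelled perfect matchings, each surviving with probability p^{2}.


K_4 has 4!/(2^{2}·2!) = 3 labelled perfect matchings.
For each such perfect matching H, let X_H = 1 if all 2 edges of H are present in G. Then P[X_H = 1] = p^{2} = (1/2)^{2} = 1/4.
By linearity: E[X] = Σ_H E[X_H] = 3 · p^{2} = 3 · 1/4 = 3/4.
Numerically: E[X] ≈ 0.75.

E[X] = 3 · (1/2)^{2} = 3/4 ≈ 0.75.


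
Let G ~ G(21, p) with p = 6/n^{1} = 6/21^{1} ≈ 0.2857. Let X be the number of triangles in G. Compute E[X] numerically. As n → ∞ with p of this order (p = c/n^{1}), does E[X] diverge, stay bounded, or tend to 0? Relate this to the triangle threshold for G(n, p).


Number of potential triangles: C(21, 3) = 1330.
Each occurs with probability p³ ≈ (0.2857)³ ≈ 2.332362e-02.
By linearity: E[X] = C(21, 3)·p³ ≈ 1330 · 2.332362e-02 ≈ 31.0204.
Here α = 1, so p = 6/n is exactly at the triangle threshold p ~ 1/n. Asymptotically E[X] → c³/6 = 6³/6 = 36 ≈ 36.0000, a bounded constant. In this regime the triangle count is asymptotically Poisson(c³/6).

E[X] ≈ 31.0204; in regime p = Θ(1/n^{1}) E[X] stays bounded (at the triangle threshold p ~ 1/n).


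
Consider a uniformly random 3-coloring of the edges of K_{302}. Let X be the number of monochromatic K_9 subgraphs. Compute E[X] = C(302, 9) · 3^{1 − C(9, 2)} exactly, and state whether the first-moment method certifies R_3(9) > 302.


E[X] = C(302, 9) · 3^{1 − 36} = 51054804739588650 · 3^{−35} = 51054804739588650/50031545098999707.
As a reduced fraction: E[X] = 17018268246529550/16677181699666569 ≈ 1.020.
Is E[X] < 1? NO.
Since E[X] ≥ 1, the first-moment bound is inconclusive at n = 302; it does NOT by itself certify R_3(9) > 302.

E[X] = 17018268246529550/16677181699666569 ≈ 1.020; E[X] ≥ 1; first-moment method inconclusive here.


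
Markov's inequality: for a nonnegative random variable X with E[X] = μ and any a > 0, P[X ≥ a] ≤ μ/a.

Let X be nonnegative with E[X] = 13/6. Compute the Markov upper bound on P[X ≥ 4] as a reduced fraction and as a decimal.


μ = E[X] = 13/6, a = 4.
Markov: P[X ≥ 4] ≤ μ/a = (13/6)/4 = 13/24.
Numerically: ≈ 0.541667.
(Since a = 4 > μ = 2.166667, the bound 13/24 is < 1 and informative.)

P[X ≥ 4] ≤ 13/24 ≈ 0.541667.


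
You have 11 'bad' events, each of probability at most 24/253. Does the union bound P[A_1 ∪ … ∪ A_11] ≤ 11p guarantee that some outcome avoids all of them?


Union bound: P[∪_{i=1}^{11} A_i] ≤ Σ_i P[A_i] ≤ 11·p = 11·(24/253) = 24/23.
Numerically: 24/23 ≈ 1.043.
Is 24/23 < 1? NO.
Since the bound 24/23 is ≥ 1, the union bound is uninformative here; it does NOT by itself certify existence.

11·p = 24/23 ≈ 1.043; existence NOT certified by the union bound.


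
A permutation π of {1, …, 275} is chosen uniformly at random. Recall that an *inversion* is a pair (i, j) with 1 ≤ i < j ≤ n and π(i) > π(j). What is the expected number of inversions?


Write X = Σ X_I over the C(275, 2) = 37675 pairs i < j, with X_I the indicator of one inversion.
There are 37675 indicators.
For each fixed pair i < j, the values π(i) and π(j) are two distinct elements of {1, …, 275} in uniformly random order; by symmetry P[π(i) > π(j)] = 1/2.
By linearity: E[X] = 37675 · (1/2) = C(275, 2) · (1/2) = 37675/2 = 37675/2 ≈ 18837.5000.

E[X] = 37675/2 = 18837.5000.


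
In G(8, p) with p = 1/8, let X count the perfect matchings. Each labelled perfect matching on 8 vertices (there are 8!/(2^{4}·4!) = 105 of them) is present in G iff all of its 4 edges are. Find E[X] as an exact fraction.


K_8 has 8!/(2^{4}·4!) = 105 labelled perfect matchings.
For each such perfect matching H, let X_H = 1 if all 4 edges of H are present in G. Then P[X_H = 1] = p^{4} = (1/8)^{4} = 1/4096.
By linearity: E[X] = Σ_H E[X_H] = 105 · p^{4} = 105 · 1/4096 = 105/4096.
Numerically: E[X] ≈ 0.025635.

E[X] = 105 · (1/8)^{4} = 105/4096 ≈ 0.025635.


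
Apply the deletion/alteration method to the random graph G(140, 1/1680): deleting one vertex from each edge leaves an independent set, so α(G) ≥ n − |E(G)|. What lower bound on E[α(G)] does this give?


E[|E(G)|] = C(140, 2)·p = 9730 · (1/1680) = 139/24.
E[α(G)] ≥ n − E[|E(G)|] = 140 − 139/24 = 3221/24.
Numerically: ≈ 134.208.
(This is only a lower bound; the true E[α(G)] may be larger.)

E[α(G)] ≥ 3221/24 ≈ 134.208.


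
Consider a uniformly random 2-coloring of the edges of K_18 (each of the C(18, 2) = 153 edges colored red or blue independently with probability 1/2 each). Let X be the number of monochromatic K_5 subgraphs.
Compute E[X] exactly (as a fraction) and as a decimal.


Let X = Σ_S X_S over the C(18, 5) = 8568 subsets S of size 5, where X_S = 1 if the K_5 on S is monochromatic.
For a fixed S, the K_5 on S has C(5, 2) = 10 edges. P[all 10 edges red] = (1/2)^10, and likewise for blue, so P[monochromatic] = 2·(1/2)^10 = 2^{1 − 10} = 1/512.
By linearity of expectation: E[X] = C(18, 5) · 2^{1 − 10} = 8568 · 1/512 = 1071/64.
Numerically: E[X] ≈ 16.734375.

E[X] = C(18,5)·2^(1−C(5,2)) = 1071/64 ≈ 16.734375.


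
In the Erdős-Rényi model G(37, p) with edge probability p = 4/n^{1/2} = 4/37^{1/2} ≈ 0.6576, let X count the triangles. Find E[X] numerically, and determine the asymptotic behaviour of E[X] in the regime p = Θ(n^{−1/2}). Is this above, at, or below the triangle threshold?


Number of potential triangles: C(37, 3) = 7770.
Each occurs with probability p³ ≈ (0.6576)³ ≈ 2.843658e-01.
By linearity: E[X] = C(37, 3)·p³ ≈ 7770 · 2.843658e-01 ≈ 2209.5224.
Since α = 1/2 < 1, p = c/n^{1/2} ≫ 1/n is above the triangle threshold p ~ 1/n. Asymptotically E[X] ~ (c³/6)·n^{3(1−α)} = (4³/6)·n^{1.5} → ∞; triangles are abundant w.h.p.

E[X] ≈ 2209.5224; in regime p = Θ(1/n^{1/2}) E[X] diverges (above the triangle threshold p ~ 1/n).


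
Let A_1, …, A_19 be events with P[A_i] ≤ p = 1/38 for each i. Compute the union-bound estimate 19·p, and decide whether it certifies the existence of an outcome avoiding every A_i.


Union bound: P[∪_{i=1}^{19} A_i] ≤ Σ_i P[A_i] ≤ 19·p = 19·(1/38) = 1/2.
Numerically: 1/2 ≈ 0.5000.
Is 1/2 < 1? YES.
Since P[∪ A_i] ≤ 1/2 < 1, the complement has P[∩ A_i^c] ≥ 1 − 1/2 = 1/2 > 0, so some outcome avoids every A_i.

19·p = 1/2 ≈ 0.5000; existence CERTIFIED by the union bound.


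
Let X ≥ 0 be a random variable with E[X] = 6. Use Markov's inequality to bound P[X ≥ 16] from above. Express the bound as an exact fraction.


μ = E[X] = 6, a = 16.
Markov: P[X ≥ 16] ≤ μ/a = (6)/16 = 3/8.
Numerically: ≈ 0.3750.
(Since a = 16 > μ = 6.0000, the bound 3/8 is < 1 and informative.)

P[X ≥ 16] ≤ 3/8 ≈ 0.3750.


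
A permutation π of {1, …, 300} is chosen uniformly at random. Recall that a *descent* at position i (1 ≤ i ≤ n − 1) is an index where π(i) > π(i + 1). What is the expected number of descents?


Write X = Σ X_I over i = 1, …, 299, with X_I the indicator of one descent.
There are 299 indicators.
For each fixed i, the pair (π(i), π(i+1)) is a uniformly random ordered pair of distinct values from {1, …, 300}; by symmetry P[π(i) > π(i+1)] = 1/2.
By linearity: E[X] = 299 · (1/2) = (300 − 1) · (1/2) = 299/2 ≈ 149.5000.

E[X] = 299/2 = 149.5000.


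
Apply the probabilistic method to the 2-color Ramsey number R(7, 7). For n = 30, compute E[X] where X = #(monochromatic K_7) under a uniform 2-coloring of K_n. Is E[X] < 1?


E[X] = C(30, 7) · 2^{1 − 21} = 2035800 · 2^{−20} = 2035800/1048576.
As a reduced fraction: E[X] = 254475/131072 ≈ 1.941490.
Is E[X] < 1? NO.
Since E[X] ≥ 1, the first-moment bound is inconclusive at n = 30; it does NOT by itself certify R(7, 7) > 30.

E[X] = 254475/131072 ≈ 1.941490; E[X] ≥ 1; first-moment method inconclusive here.


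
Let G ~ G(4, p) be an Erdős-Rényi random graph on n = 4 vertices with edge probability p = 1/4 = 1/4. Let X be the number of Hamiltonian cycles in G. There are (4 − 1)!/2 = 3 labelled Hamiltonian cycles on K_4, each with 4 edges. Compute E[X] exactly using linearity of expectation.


K_4 has (4 − 1)!/2 = 3 labelled Hamiltonian cycles.
For each such Hamiltonian cycle H, let X_H = 1 if all 4 edges of H are present in G. Then P[X_H = 1] = p^{4} = (1/4)^{4} = 1/256.
By linearity: E[X] = Σ_H E[X_H] = 3 · p^{4} = 3 · 1/256 = 3/256.
Numerically: E[X] ≈ 0.0117.

E[X] = 3 · (1/4)^{4} = 3/256 ≈ 0.0117.


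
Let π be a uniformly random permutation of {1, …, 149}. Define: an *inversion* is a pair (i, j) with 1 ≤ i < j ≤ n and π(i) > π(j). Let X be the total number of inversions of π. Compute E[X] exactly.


Write X = Σ X_I over the C(149, 2) = 11026 pairs i < j, with X_I the indicator of one inversion.
There are 11026 indicators.
For each fixed pair i < j, the values π(i) and π(j) are two distinct elements of {1, …, 149} in uniformly random order; by symmetry P[π(i) > π(j)] = 1/2.
By linearity: E[X] = 11026 · (1/2) = C(149, 2) · (1/2) = 11026/2 = 5513 ≈ 5513.000000.

E[X] = 5513 = 5513.000000.


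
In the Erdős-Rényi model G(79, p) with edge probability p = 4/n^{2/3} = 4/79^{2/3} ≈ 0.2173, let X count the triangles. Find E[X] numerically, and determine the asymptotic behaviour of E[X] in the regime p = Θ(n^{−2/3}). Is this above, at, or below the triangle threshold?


Number of potential triangles: C(79, 3) = 79079.
Each occurs with probability p³ ≈ (0.2173)³ ≈ 1.025477e-02.
By linearity: E[X] = C(79, 3)·p³ ≈ 79079 · 1.025477e-02 ≈ 810.9367.
Since α = 2/3 < 1, p = c/n^{2/3} ≫ 1/n is above the triangle threshold p ~ 1/n. Asymptotically E[X] ~ (c³/6)·n^{3(1−α)} = (4³/6)·n^{1} → ∞; triangles are abundant w.h.p.

E[X] ≈ 810.9367; in regime p = Θ(1/n^{2/3}) E[X] diverges (above the triangle threshold p ~ 1/n).


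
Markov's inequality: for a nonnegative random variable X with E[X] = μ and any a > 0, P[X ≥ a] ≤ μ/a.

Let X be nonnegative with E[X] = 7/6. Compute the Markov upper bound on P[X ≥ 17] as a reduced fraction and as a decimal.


μ = E[X] = 7/6, a = 17.
Markov: P[X ≥ 17] ≤ μ/a = (7/6)/17 = 7/102.
Numerically: ≈ 0.069.
(Since a = 17 > μ = 1.167, the bound 7/102 is < 1 and informative.)

P[X ≥ 17] ≤ 7/102 ≈ 0.069.


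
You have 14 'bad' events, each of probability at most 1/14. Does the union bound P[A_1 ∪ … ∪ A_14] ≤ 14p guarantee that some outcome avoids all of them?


Union bound: P[∪_{i=1}^{14} A_i] ≤ Σ_i P[A_i] ≤ 14·p = 14·(1/14) = 1.
Numerically: 1 ≈ 1.0000000.
Is 1 < 1? NO.
Since the bound 1 is ≥ 1, the union bound is uninformative here; it does NOT by itself certify existence.

14·p = 1 ≈ 1.0000000; existence NOT certified by the union bound.


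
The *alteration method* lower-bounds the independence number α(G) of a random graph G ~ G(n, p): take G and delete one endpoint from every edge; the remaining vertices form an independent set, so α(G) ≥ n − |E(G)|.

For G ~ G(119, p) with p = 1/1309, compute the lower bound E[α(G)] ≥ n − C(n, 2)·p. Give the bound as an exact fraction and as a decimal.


E[|E(G)|] = C(119, 2)·p = 7021 · (1/1309) = 59/11.
E[α(G)] ≥ n − E[|E(G)|] = 119 − 59/11 = 1250/11.
Numerically: ≈ 113.6364.
(This is only a lower bound; the true E[α(G)] may be larger.)

E[α(G)] ≥ 1250/11 ≈ 113.6364.


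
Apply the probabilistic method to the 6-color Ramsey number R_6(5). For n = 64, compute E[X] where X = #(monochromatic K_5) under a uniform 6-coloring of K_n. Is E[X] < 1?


E[X] = C(64, 5) · 6^{1 − 10} = 7624512 · 6^{−9} = 7624512/10077696.
As a reduced fraction: E[X] = 13237/17496 ≈ 0.75657.
Is E[X] < 1? YES.
Since E[X] < 1, there exists a 6-coloring of K_{64} with no monochromatic K_5; hence R_6(5) > 64.

E[X] = 13237/17496 ≈ 0.75657; E[X] < 1, so R_6(5) > 64.


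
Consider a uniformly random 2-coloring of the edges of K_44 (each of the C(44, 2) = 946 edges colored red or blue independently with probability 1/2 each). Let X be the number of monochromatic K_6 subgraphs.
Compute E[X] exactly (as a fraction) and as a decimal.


Let X = Σ_S X_S over the C(44, 6) = 7059052 subsets S of size 6, where X_S = 1 if the K_6 on S is monochromatic.
For a fixed S, the K_6 on S has C(6, 2) = 15 edges. P[all 15 edges red] = (1/2)^15, and likewise for blue, so P[monochromatic] = 2·(1/2)^15 = 2^{1 − 15} = 1/16384.
By linearity: E[X] = C(44, 6) · 2^{1 − 15} = 7059052 · 1/16384 = 1764763/4096.
Numerically: E[X] ≈ 430.8503.

E[X] = C(44,6)·2^(1−C(6,2)) = 1764763/4096 ≈ 430.8503.


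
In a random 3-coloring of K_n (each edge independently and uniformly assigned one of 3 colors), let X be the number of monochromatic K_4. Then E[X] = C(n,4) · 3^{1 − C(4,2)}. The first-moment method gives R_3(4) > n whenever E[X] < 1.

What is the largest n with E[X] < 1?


We need C(n, 4) · 3^{1 − 6} < 1, i.e. C(n, 4) < 3^{6 − 1} = 243.
Check values of n near the boundary:
  n = 8: C(8, 4) = 70; 70 < 243? YES
  n = 9: C(9, 4) = 126; 126 < 243? YES
  n = 10: C(10, 4) = 210; 210 < 243? YES
  n = 11: C(11, 4) = 330; 330 < 243? NO
  n = 12: C(12, 4) = 495; 495 < 243? NO
  n = 13: C(13, 4) = 715; 715 < 243? NO
The largest n with C(n, 4) < 243 is n = 10 (where E[X] = 70/81 ≈ 0.86420). Hence R_3(4) > 10, i.e. R_3(4) ≥ 11.

Largest n = 10; hence R_3(4) > 10.


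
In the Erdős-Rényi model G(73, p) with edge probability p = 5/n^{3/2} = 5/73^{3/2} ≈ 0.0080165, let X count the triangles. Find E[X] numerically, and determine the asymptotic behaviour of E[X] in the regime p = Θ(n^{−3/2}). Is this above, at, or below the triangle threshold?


Number of potential triangles: C(73, 3) = 62196.
Each occurs with probability p³ ≈ (0.0080165)³ ≈ 5.1517780e-07.
By linearity: E[X] = C(73, 3)·p³ ≈ 62196 · 5.1517780e-07 ≈ 0.03204.
Since α = 3/2 > 1, p = c/n^{3/2} = o(1/n) is below the triangle threshold p ~ 1/n. Asymptotically E[X] ~ (c³/6)·n^{3(1−α)} = (5³/6)·n^{-1.5} → 0, so by Markov's inequality G has no triangles w.h.p.

E[X] ≈ 0.03204; in regime p = Θ(1/n^{3/2}) E[X] tends to 0 (below the triangle threshold p ~ 1/n).


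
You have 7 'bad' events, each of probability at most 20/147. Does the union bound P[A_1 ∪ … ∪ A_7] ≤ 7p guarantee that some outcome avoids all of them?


Union bound: P[∪_{i=1}^{7} A_i] ≤ Σ_i P[A_i] ≤ 7·p = 7·(20/147) = 20/21.
Numerically: 20/21 ≈ 0.952.
Is 20/21 < 1? YES.
Since P[∪ A_i] ≤ 20/21 < 1, the complement has P[∩ A_i^c] ≥ 1 − 20/21 = 1/21 > 0, so some outcome avoids every A_i.

7·p = 20/21 ≈ 0.952; existence CERTIFIED by the union bound.


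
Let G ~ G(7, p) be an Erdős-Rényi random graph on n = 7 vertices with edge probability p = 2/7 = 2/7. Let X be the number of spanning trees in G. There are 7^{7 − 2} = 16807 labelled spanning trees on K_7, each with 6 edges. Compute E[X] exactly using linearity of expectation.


K_7 has 7^{7 − 2} = 16807 labelled spanning trees.
For each such spanning tree H, let X_H = 1 if all 6 edges of H are present in G. Then P[X_H = 1] = p^{6} = (2/7)^{6} = 64/117649.
Summing the indicators: E[X] = Σ_H E[X_H] = 16807 · p^{6} = 16807 · 64/117649 = 64/7.
Numerically: E[X] ≈ 9.1429.

E[X] = 16807 · (2/7)^{6} = 64/7 ≈ 9.1429.


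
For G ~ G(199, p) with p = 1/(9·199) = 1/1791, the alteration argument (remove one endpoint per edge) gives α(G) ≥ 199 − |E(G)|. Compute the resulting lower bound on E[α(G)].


E[|E(G)|] = C(199, 2)·p = 19701 · (1/1791) = 11.
E[α(G)] ≥ n − E[|E(G)|] = 199 − 11 = 188.
Numerically: ≈ 188.000.
(This is only a lower bound; the true E[α(G)] may be larger.)

E[α(G)] ≥ 188 ≈ 188.000.


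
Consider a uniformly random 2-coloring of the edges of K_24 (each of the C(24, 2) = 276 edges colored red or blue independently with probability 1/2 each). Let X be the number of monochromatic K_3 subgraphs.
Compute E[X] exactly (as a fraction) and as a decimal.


Let X = Σ_S X_S over the C(24, 3) = 2024 subsets S of size 3, where X_S = 1 if the K_3 on S is monochromatic.
For a fixed S, the K_3 on S has C(3, 2) = 3 edges. P[all 3 edges red] = (1/2)^3, and likewise for blue, so P[monochromatic] = 2·(1/2)^3 = 2^{1 − 3} = 1/4.
By linearity of expectation: E[X] = C(24, 3) · 2^{1 − 3} = 2024 · 1/4 = 506.
Numerically: E[X] ≈ 506.0000.

E[X] = C(24,3)·2^(1−C(3,2)) = 506 ≈ 506.0000.


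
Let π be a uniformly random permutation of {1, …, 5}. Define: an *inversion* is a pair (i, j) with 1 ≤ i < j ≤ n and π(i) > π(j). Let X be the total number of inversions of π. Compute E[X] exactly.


Write X = Σ X_I over the C(5, 2) = 10 pairs i < j, with X_I the indicator of one inversion.
There are 10 indicators.
For each fixed pair i < j, the values π(i) and π(j) are two distinct elements of {1, …, 5} in uniformly random order; by symmetry P[π(i) > π(j)] = 1/2.
By linearity: E[X] = 10 · (1/2) = C(5, 2) · (1/2) = 10/2 = 5 ≈ 5.0000.

E[X] = 5 = 5.0000.


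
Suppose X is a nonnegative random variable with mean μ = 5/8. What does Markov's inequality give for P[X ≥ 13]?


μ = E[X] = 5/8, a = 13.
Markov: P[X ≥ 13] ≤ μ/a = (5/8)/13 = 5/104.
Numerically: ≈ 0.048.
(Since a = 13 > μ = 0.625, the bound 5/104 is < 1 and informative.)

P[X ≥ 13] ≤ 5/104 ≈ 0.048.
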